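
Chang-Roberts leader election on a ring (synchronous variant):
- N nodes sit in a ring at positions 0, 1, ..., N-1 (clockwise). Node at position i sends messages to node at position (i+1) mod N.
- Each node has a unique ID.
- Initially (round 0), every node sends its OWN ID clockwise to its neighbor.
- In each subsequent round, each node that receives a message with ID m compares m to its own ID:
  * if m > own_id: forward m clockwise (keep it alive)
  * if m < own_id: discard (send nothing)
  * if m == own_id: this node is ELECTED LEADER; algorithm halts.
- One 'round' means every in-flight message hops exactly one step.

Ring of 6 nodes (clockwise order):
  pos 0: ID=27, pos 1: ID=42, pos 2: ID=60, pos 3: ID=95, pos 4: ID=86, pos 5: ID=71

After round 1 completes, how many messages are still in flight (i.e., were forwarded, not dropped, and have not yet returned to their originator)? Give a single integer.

Answer: 3

Derivation:
Round 1: pos1(id42) recv 27: drop; pos2(id60) recv 42: drop; pos3(id95) recv 60: drop; pos4(id86) recv 95: fwd; pos5(id71) recv 86: fwd; pos0(id27) recv 71: fwd
After round 1: 3 messages still in flight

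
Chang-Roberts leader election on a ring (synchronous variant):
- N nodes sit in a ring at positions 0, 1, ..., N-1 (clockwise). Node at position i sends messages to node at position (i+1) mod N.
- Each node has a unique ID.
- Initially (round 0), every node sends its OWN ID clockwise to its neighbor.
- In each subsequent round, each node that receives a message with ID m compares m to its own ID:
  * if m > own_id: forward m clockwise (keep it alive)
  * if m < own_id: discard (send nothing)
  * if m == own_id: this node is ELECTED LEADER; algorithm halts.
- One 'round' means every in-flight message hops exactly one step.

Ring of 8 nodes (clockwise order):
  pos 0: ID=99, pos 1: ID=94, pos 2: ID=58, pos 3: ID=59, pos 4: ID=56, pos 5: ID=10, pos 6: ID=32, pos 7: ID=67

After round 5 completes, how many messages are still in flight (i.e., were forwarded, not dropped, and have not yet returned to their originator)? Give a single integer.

Round 1: pos1(id94) recv 99: fwd; pos2(id58) recv 94: fwd; pos3(id59) recv 58: drop; pos4(id56) recv 59: fwd; pos5(id10) recv 56: fwd; pos6(id32) recv 10: drop; pos7(id67) recv 32: drop; pos0(id99) recv 67: drop
Round 2: pos2(id58) recv 99: fwd; pos3(id59) recv 94: fwd; pos5(id10) recv 59: fwd; pos6(id32) recv 56: fwd
Round 3: pos3(id59) recv 99: fwd; pos4(id56) recv 94: fwd; pos6(id32) recv 59: fwd; pos7(id67) recv 56: drop
Round 4: pos4(id56) recv 99: fwd; pos5(id10) recv 94: fwd; pos7(id67) recv 59: drop
Round 5: pos5(id10) recv 99: fwd; pos6(id32) recv 94: fwd
After round 5: 2 messages still in flight

Answer: 2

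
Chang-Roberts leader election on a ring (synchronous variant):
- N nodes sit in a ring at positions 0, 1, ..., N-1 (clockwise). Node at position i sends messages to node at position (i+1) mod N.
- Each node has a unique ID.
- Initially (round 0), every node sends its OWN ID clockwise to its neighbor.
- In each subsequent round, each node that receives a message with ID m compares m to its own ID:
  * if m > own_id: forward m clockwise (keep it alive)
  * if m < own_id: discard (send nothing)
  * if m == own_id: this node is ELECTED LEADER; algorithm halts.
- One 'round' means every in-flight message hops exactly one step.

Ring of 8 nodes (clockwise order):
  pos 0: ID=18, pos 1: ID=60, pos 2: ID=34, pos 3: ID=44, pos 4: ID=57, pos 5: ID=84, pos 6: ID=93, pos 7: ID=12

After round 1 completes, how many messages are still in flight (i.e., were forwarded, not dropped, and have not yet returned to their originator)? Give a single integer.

Answer: 2

Derivation:
Round 1: pos1(id60) recv 18: drop; pos2(id34) recv 60: fwd; pos3(id44) recv 34: drop; pos4(id57) recv 44: drop; pos5(id84) recv 57: drop; pos6(id93) recv 84: drop; pos7(id12) recv 93: fwd; pos0(id18) recv 12: drop
After round 1: 2 messages still in flight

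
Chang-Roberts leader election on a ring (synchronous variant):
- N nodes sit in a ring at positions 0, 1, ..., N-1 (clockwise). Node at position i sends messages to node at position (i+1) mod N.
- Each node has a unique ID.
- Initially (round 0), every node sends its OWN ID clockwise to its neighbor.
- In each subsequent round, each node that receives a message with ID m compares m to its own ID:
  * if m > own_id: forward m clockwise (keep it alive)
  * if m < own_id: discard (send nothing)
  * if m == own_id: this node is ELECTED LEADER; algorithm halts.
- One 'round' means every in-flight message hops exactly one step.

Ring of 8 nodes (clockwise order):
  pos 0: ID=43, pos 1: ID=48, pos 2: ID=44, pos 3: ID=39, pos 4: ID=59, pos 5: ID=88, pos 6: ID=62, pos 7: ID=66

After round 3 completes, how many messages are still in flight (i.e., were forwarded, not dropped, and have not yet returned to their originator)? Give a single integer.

Round 1: pos1(id48) recv 43: drop; pos2(id44) recv 48: fwd; pos3(id39) recv 44: fwd; pos4(id59) recv 39: drop; pos5(id88) recv 59: drop; pos6(id62) recv 88: fwd; pos7(id66) recv 62: drop; pos0(id43) recv 66: fwd
Round 2: pos3(id39) recv 48: fwd; pos4(id59) recv 44: drop; pos7(id66) recv 88: fwd; pos1(id48) recv 66: fwd
Round 3: pos4(id59) recv 48: drop; pos0(id43) recv 88: fwd; pos2(id44) recv 66: fwd
After round 3: 2 messages still in flight

Answer: 2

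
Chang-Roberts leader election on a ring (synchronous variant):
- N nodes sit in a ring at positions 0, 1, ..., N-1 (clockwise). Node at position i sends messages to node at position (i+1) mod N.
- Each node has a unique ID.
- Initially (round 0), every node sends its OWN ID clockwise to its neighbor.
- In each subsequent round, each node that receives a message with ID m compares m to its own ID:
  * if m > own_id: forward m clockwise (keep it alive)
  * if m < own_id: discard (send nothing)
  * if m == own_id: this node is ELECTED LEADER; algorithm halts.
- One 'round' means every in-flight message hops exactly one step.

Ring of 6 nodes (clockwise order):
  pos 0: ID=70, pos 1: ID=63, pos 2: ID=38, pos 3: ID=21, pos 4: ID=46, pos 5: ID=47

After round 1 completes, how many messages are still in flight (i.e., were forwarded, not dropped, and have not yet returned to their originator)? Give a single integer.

Answer: 3

Derivation:
Round 1: pos1(id63) recv 70: fwd; pos2(id38) recv 63: fwd; pos3(id21) recv 38: fwd; pos4(id46) recv 21: drop; pos5(id47) recv 46: drop; pos0(id70) recv 47: drop
After round 1: 3 messages still in flight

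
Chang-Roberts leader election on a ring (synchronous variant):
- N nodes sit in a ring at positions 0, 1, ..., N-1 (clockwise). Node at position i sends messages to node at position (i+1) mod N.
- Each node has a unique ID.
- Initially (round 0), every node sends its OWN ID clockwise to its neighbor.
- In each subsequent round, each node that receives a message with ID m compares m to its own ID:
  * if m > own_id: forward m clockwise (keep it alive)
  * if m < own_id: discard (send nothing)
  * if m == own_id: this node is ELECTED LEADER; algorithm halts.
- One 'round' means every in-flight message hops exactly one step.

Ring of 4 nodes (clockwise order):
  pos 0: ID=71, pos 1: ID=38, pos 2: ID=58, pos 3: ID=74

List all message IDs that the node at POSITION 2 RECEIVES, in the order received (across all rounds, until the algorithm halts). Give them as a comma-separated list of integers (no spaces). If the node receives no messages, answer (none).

Round 1: pos1(id38) recv 71: fwd; pos2(id58) recv 38: drop; pos3(id74) recv 58: drop; pos0(id71) recv 74: fwd
Round 2: pos2(id58) recv 71: fwd; pos1(id38) recv 74: fwd
Round 3: pos3(id74) recv 71: drop; pos2(id58) recv 74: fwd
Round 4: pos3(id74) recv 74: ELECTED

Answer: 38,71,74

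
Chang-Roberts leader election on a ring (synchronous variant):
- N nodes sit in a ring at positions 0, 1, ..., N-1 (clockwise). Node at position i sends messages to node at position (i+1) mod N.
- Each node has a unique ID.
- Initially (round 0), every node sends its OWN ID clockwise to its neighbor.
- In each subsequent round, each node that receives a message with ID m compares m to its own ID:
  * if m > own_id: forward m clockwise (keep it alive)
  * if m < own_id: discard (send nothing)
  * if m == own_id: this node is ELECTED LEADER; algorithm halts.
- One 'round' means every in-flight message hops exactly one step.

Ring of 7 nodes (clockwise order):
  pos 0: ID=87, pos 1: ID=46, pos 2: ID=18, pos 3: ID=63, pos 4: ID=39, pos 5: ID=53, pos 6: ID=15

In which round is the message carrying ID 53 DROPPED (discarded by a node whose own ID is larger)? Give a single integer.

Answer: 2

Derivation:
Round 1: pos1(id46) recv 87: fwd; pos2(id18) recv 46: fwd; pos3(id63) recv 18: drop; pos4(id39) recv 63: fwd; pos5(id53) recv 39: drop; pos6(id15) recv 53: fwd; pos0(id87) recv 15: drop
Round 2: pos2(id18) recv 87: fwd; pos3(id63) recv 46: drop; pos5(id53) recv 63: fwd; pos0(id87) recv 53: drop
Round 3: pos3(id63) recv 87: fwd; pos6(id15) recv 63: fwd
Round 4: pos4(id39) recv 87: fwd; pos0(id87) recv 63: drop
Round 5: pos5(id53) recv 87: fwd
Round 6: pos6(id15) recv 87: fwd
Round 7: pos0(id87) recv 87: ELECTED
Message ID 53 originates at pos 5; dropped at pos 0 in round 2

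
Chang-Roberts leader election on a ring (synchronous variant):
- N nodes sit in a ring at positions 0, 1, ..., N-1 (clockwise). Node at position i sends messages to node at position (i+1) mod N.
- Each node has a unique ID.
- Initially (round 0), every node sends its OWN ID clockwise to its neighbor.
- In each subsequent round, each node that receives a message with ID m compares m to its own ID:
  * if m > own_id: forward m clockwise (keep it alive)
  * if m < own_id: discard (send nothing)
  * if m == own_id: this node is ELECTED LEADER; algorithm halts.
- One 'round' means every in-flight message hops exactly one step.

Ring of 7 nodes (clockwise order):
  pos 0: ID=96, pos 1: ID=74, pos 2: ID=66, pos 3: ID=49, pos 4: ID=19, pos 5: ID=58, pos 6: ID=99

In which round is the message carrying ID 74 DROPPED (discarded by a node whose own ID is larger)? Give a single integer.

Answer: 5

Derivation:
Round 1: pos1(id74) recv 96: fwd; pos2(id66) recv 74: fwd; pos3(id49) recv 66: fwd; pos4(id19) recv 49: fwd; pos5(id58) recv 19: drop; pos6(id99) recv 58: drop; pos0(id96) recv 99: fwd
Round 2: pos2(id66) recv 96: fwd; pos3(id49) recv 74: fwd; pos4(id19) recv 66: fwd; pos5(id58) recv 49: drop; pos1(id74) recv 99: fwd
Round 3: pos3(id49) recv 96: fwd; pos4(id19) recv 74: fwd; pos5(id58) recv 66: fwd; pos2(id66) recv 99: fwd
Round 4: pos4(id19) recv 96: fwd; pos5(id58) recv 74: fwd; pos6(id99) recv 66: drop; pos3(id49) recv 99: fwd
Round 5: pos5(id58) recv 96: fwd; pos6(id99) recv 74: drop; pos4(id19) recv 99: fwd
Round 6: pos6(id99) recv 96: drop; pos5(id58) recv 99: fwd
Round 7: pos6(id99) recv 99: ELECTED
Message ID 74 originates at pos 1; dropped at pos 6 in round 5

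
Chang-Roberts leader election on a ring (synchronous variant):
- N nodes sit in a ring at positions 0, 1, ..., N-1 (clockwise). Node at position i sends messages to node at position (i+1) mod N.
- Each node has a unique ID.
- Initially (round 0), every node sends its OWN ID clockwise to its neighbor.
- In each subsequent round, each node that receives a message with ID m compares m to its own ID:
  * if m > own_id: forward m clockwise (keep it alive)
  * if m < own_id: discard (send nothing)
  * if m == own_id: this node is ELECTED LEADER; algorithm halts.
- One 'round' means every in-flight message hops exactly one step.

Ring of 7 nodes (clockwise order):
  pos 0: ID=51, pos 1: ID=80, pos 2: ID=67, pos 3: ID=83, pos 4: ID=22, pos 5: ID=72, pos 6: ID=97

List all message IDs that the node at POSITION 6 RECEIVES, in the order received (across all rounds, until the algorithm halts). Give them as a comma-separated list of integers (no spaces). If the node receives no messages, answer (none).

Round 1: pos1(id80) recv 51: drop; pos2(id67) recv 80: fwd; pos3(id83) recv 67: drop; pos4(id22) recv 83: fwd; pos5(id72) recv 22: drop; pos6(id97) recv 72: drop; pos0(id51) recv 97: fwd
Round 2: pos3(id83) recv 80: drop; pos5(id72) recv 83: fwd; pos1(id80) recv 97: fwd
Round 3: pos6(id97) recv 83: drop; pos2(id67) recv 97: fwd
Round 4: pos3(id83) recv 97: fwd
Round 5: pos4(id22) recv 97: fwd
Round 6: pos5(id72) recv 97: fwd
Round 7: pos6(id97) recv 97: ELECTED

Answer: 72,83,97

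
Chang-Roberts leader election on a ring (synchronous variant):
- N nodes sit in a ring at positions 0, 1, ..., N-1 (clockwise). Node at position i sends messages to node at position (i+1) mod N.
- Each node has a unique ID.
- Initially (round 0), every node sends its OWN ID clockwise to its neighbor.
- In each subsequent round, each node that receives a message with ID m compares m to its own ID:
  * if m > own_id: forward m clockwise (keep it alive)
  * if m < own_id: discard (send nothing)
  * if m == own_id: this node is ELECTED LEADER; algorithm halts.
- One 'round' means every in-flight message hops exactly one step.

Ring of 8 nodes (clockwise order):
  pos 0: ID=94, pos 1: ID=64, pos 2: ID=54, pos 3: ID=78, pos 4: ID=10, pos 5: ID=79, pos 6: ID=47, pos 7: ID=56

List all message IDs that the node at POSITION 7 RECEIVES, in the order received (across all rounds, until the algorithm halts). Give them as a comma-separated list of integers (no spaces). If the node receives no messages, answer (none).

Answer: 47,79,94

Derivation:
Round 1: pos1(id64) recv 94: fwd; pos2(id54) recv 64: fwd; pos3(id78) recv 54: drop; pos4(id10) recv 78: fwd; pos5(id79) recv 10: drop; pos6(id47) recv 79: fwd; pos7(id56) recv 47: drop; pos0(id94) recv 56: drop
Round 2: pos2(id54) recv 94: fwd; pos3(id78) recv 64: drop; pos5(id79) recv 78: drop; pos7(id56) recv 79: fwd
Round 3: pos3(id78) recv 94: fwd; pos0(id94) recv 79: drop
Round 4: pos4(id10) recv 94: fwd
Round 5: pos5(id79) recv 94: fwd
Round 6: pos6(id47) recv 94: fwd
Round 7: pos7(id56) recv 94: fwd
Round 8: pos0(id94) recv 94: ELECTED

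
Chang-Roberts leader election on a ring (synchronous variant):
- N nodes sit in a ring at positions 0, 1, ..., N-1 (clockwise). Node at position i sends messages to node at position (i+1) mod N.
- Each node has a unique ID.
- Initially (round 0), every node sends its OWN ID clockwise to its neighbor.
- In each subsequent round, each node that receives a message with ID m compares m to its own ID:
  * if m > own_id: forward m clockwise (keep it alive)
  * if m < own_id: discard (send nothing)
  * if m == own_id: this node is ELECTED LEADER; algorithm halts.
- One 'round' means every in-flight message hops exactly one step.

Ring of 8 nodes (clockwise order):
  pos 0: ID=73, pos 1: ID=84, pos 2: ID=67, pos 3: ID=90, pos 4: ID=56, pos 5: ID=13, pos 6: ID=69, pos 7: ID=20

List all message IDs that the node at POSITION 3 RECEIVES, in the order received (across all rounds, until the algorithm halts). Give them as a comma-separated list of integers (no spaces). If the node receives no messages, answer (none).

Round 1: pos1(id84) recv 73: drop; pos2(id67) recv 84: fwd; pos3(id90) recv 67: drop; pos4(id56) recv 90: fwd; pos5(id13) recv 56: fwd; pos6(id69) recv 13: drop; pos7(id20) recv 69: fwd; pos0(id73) recv 20: drop
Round 2: pos3(id90) recv 84: drop; pos5(id13) recv 90: fwd; pos6(id69) recv 56: drop; pos0(id73) recv 69: drop
Round 3: pos6(id69) recv 90: fwd
Round 4: pos7(id20) recv 90: fwd
Round 5: pos0(id73) recv 90: fwd
Round 6: pos1(id84) recv 90: fwd
Round 7: pos2(id67) recv 90: fwd
Round 8: pos3(id90) recv 90: ELECTED

Answer: 67,84,90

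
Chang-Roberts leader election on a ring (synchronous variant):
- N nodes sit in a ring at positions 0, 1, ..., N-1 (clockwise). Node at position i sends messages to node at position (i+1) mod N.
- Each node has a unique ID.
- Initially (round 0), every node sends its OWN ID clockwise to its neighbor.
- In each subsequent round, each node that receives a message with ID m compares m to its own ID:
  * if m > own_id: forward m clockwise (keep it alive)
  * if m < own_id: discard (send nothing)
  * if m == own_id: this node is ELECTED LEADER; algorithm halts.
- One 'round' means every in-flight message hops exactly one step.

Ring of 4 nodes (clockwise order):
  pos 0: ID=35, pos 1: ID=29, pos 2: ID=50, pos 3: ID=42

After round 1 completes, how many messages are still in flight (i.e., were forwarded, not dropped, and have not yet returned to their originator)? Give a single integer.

Round 1: pos1(id29) recv 35: fwd; pos2(id50) recv 29: drop; pos3(id42) recv 50: fwd; pos0(id35) recv 42: fwd
After round 1: 3 messages still in flight

Answer: 3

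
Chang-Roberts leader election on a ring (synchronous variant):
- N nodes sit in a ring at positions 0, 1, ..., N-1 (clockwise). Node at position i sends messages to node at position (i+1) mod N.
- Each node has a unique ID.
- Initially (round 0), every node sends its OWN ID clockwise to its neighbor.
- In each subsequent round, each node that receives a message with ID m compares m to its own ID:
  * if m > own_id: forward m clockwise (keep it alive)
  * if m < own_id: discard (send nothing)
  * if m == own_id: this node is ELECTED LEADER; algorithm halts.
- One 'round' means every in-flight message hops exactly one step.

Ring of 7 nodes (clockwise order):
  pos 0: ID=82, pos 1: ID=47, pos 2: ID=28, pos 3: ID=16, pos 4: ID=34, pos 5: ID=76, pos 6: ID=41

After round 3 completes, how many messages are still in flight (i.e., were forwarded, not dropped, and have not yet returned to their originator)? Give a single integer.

Answer: 2

Derivation:
Round 1: pos1(id47) recv 82: fwd; pos2(id28) recv 47: fwd; pos3(id16) recv 28: fwd; pos4(id34) recv 16: drop; pos5(id76) recv 34: drop; pos6(id41) recv 76: fwd; pos0(id82) recv 41: drop
Round 2: pos2(id28) recv 82: fwd; pos3(id16) recv 47: fwd; pos4(id34) recv 28: drop; pos0(id82) recv 76: drop
Round 3: pos3(id16) recv 82: fwd; pos4(id34) recv 47: fwd
After round 3: 2 messages still in flight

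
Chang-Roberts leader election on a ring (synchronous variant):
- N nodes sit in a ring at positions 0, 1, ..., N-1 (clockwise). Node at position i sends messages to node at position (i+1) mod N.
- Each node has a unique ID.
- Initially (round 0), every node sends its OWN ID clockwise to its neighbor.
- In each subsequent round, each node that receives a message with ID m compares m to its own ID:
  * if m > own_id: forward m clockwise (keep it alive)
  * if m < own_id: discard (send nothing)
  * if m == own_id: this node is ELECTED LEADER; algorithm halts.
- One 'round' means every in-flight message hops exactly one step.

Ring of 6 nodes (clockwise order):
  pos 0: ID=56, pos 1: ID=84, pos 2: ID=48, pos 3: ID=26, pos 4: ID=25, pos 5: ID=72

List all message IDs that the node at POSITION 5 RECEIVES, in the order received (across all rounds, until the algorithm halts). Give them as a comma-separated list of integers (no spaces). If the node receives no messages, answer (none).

Round 1: pos1(id84) recv 56: drop; pos2(id48) recv 84: fwd; pos3(id26) recv 48: fwd; pos4(id25) recv 26: fwd; pos5(id72) recv 25: drop; pos0(id56) recv 72: fwd
Round 2: pos3(id26) recv 84: fwd; pos4(id25) recv 48: fwd; pos5(id72) recv 26: drop; pos1(id84) recv 72: drop
Round 3: pos4(id25) recv 84: fwd; pos5(id72) recv 48: drop
Round 4: pos5(id72) recv 84: fwd
Round 5: pos0(id56) recv 84: fwd
Round 6: pos1(id84) recv 84: ELECTED

Answer: 25,26,48,84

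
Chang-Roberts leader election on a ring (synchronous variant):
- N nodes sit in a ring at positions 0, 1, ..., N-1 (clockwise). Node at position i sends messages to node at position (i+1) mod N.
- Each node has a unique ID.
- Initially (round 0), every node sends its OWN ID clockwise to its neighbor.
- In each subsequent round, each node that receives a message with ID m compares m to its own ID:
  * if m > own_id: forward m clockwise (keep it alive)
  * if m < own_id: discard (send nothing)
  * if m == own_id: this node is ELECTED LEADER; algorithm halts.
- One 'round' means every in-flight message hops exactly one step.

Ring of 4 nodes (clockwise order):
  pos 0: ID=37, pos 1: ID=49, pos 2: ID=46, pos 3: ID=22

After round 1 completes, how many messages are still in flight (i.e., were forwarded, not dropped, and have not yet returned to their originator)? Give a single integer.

Answer: 2

Derivation:
Round 1: pos1(id49) recv 37: drop; pos2(id46) recv 49: fwd; pos3(id22) recv 46: fwd; pos0(id37) recv 22: drop
After round 1: 2 messages still in flight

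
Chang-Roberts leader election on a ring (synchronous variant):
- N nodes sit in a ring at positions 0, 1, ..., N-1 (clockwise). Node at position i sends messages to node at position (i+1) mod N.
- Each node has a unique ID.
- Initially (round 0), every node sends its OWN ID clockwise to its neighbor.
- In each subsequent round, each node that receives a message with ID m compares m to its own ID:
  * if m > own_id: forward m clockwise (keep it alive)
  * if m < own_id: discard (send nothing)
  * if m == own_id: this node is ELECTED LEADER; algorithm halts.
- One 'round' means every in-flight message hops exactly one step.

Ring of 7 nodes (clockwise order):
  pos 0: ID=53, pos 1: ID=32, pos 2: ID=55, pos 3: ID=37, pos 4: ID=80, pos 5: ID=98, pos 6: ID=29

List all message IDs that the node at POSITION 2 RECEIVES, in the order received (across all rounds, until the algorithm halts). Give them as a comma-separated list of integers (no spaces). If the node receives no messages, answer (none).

Round 1: pos1(id32) recv 53: fwd; pos2(id55) recv 32: drop; pos3(id37) recv 55: fwd; pos4(id80) recv 37: drop; pos5(id98) recv 80: drop; pos6(id29) recv 98: fwd; pos0(id53) recv 29: drop
Round 2: pos2(id55) recv 53: drop; pos4(id80) recv 55: drop; pos0(id53) recv 98: fwd
Round 3: pos1(id32) recv 98: fwd
Round 4: pos2(id55) recv 98: fwd
Round 5: pos3(id37) recv 98: fwd
Round 6: pos4(id80) recv 98: fwd
Round 7: pos5(id98) recv 98: ELECTED

Answer: 32,53,98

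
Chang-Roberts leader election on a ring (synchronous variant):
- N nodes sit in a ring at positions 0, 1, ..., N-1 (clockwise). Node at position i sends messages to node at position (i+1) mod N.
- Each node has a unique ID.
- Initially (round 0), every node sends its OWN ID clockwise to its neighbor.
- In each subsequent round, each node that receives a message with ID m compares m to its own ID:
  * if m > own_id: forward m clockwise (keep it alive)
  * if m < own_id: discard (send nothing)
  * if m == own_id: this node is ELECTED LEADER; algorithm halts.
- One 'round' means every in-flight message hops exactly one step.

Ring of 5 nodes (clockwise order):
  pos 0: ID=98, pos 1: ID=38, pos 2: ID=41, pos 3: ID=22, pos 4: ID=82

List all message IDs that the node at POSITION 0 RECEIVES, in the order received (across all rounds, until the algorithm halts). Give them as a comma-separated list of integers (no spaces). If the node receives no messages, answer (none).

Round 1: pos1(id38) recv 98: fwd; pos2(id41) recv 38: drop; pos3(id22) recv 41: fwd; pos4(id82) recv 22: drop; pos0(id98) recv 82: drop
Round 2: pos2(id41) recv 98: fwd; pos4(id82) recv 41: drop
Round 3: pos3(id22) recv 98: fwd
Round 4: pos4(id82) recv 98: fwd
Round 5: pos0(id98) recv 98: ELECTED

Answer: 82,98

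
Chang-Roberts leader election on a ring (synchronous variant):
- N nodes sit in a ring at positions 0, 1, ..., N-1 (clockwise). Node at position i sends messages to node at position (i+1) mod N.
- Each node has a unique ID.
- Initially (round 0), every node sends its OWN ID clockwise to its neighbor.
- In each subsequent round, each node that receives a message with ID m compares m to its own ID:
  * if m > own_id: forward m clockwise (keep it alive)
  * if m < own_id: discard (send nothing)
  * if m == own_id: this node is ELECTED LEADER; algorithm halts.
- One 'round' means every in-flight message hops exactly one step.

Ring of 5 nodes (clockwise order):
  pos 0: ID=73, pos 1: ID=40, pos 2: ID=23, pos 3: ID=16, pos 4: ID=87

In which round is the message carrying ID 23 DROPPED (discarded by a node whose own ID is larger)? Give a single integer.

Round 1: pos1(id40) recv 73: fwd; pos2(id23) recv 40: fwd; pos3(id16) recv 23: fwd; pos4(id87) recv 16: drop; pos0(id73) recv 87: fwd
Round 2: pos2(id23) recv 73: fwd; pos3(id16) recv 40: fwd; pos4(id87) recv 23: drop; pos1(id40) recv 87: fwd
Round 3: pos3(id16) recv 73: fwd; pos4(id87) recv 40: drop; pos2(id23) recv 87: fwd
Round 4: pos4(id87) recv 73: drop; pos3(id16) recv 87: fwd
Round 5: pos4(id87) recv 87: ELECTED
Message ID 23 originates at pos 2; dropped at pos 4 in round 2

Answer: 2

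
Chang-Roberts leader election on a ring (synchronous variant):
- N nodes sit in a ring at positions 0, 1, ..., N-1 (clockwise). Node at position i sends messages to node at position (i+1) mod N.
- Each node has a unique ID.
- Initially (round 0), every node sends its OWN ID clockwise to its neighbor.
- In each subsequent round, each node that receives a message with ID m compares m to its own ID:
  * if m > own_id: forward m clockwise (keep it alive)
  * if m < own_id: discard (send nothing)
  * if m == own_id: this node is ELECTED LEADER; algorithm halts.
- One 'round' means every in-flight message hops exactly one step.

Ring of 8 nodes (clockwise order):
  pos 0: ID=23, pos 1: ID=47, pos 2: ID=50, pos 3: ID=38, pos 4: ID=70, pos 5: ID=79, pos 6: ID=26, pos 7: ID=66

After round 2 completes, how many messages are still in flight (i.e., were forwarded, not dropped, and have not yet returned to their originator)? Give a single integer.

Round 1: pos1(id47) recv 23: drop; pos2(id50) recv 47: drop; pos3(id38) recv 50: fwd; pos4(id70) recv 38: drop; pos5(id79) recv 70: drop; pos6(id26) recv 79: fwd; pos7(id66) recv 26: drop; pos0(id23) recv 66: fwd
Round 2: pos4(id70) recv 50: drop; pos7(id66) recv 79: fwd; pos1(id47) recv 66: fwd
After round 2: 2 messages still in flight

Answer: 2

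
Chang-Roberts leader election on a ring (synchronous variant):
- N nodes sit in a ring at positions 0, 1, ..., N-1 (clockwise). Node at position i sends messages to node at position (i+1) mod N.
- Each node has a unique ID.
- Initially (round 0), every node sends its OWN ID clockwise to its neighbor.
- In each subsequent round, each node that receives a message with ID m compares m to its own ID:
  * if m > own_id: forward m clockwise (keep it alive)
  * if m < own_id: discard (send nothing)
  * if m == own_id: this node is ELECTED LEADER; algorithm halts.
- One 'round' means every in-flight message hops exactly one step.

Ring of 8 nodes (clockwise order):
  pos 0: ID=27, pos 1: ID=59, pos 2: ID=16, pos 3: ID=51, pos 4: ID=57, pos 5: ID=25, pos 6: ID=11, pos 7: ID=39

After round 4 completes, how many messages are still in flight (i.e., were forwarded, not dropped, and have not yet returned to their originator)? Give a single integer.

Answer: 2

Derivation:
Round 1: pos1(id59) recv 27: drop; pos2(id16) recv 59: fwd; pos3(id51) recv 16: drop; pos4(id57) recv 51: drop; pos5(id25) recv 57: fwd; pos6(id11) recv 25: fwd; pos7(id39) recv 11: drop; pos0(id27) recv 39: fwd
Round 2: pos3(id51) recv 59: fwd; pos6(id11) recv 57: fwd; pos7(id39) recv 25: drop; pos1(id59) recv 39: drop
Round 3: pos4(id57) recv 59: fwd; pos7(id39) recv 57: fwd
Round 4: pos5(id25) recv 59: fwd; pos0(id27) recv 57: fwd
After round 4: 2 messages still in flight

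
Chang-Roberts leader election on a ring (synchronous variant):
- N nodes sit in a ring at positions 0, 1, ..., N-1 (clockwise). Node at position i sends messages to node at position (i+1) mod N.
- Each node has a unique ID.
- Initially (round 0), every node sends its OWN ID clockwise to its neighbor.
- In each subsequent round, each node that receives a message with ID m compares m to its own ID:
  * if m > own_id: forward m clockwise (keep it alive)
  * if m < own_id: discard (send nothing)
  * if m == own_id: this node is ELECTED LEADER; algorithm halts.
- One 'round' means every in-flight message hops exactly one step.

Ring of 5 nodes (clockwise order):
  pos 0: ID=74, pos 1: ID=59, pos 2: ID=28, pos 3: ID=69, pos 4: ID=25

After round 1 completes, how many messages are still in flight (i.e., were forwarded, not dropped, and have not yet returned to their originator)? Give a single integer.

Answer: 3

Derivation:
Round 1: pos1(id59) recv 74: fwd; pos2(id28) recv 59: fwd; pos3(id69) recv 28: drop; pos4(id25) recv 69: fwd; pos0(id74) recv 25: drop
After round 1: 3 messages still in flight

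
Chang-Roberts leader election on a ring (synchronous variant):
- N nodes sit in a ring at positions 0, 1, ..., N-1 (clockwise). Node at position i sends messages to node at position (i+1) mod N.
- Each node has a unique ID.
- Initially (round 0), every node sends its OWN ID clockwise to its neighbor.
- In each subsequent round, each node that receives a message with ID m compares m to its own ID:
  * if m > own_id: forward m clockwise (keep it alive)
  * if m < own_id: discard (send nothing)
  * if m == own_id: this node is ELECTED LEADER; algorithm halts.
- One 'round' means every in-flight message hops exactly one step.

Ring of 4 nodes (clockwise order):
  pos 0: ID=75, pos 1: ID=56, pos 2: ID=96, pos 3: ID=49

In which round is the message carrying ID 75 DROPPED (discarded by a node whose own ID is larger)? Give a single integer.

Round 1: pos1(id56) recv 75: fwd; pos2(id96) recv 56: drop; pos3(id49) recv 96: fwd; pos0(id75) recv 49: drop
Round 2: pos2(id96) recv 75: drop; pos0(id75) recv 96: fwd
Round 3: pos1(id56) recv 96: fwd
Round 4: pos2(id96) recv 96: ELECTED
Message ID 75 originates at pos 0; dropped at pos 2 in round 2

Answer: 2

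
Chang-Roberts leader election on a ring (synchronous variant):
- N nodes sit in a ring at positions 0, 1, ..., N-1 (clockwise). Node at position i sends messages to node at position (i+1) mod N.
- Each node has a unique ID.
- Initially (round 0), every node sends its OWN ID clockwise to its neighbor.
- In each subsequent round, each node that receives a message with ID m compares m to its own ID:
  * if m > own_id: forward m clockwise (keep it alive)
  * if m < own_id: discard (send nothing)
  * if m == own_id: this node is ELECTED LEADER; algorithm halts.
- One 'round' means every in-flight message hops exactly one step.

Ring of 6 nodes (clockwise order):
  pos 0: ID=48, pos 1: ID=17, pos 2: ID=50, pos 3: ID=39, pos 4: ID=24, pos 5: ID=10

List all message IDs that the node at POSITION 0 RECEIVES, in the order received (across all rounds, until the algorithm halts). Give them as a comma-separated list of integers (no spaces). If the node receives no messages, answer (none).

Round 1: pos1(id17) recv 48: fwd; pos2(id50) recv 17: drop; pos3(id39) recv 50: fwd; pos4(id24) recv 39: fwd; pos5(id10) recv 24: fwd; pos0(id48) recv 10: drop
Round 2: pos2(id50) recv 48: drop; pos4(id24) recv 50: fwd; pos5(id10) recv 39: fwd; pos0(id48) recv 24: drop
Round 3: pos5(id10) recv 50: fwd; pos0(id48) recv 39: drop
Round 4: pos0(id48) recv 50: fwd
Round 5: pos1(id17) recv 50: fwd
Round 6: pos2(id50) recv 50: ELECTED

Answer: 10,24,39,50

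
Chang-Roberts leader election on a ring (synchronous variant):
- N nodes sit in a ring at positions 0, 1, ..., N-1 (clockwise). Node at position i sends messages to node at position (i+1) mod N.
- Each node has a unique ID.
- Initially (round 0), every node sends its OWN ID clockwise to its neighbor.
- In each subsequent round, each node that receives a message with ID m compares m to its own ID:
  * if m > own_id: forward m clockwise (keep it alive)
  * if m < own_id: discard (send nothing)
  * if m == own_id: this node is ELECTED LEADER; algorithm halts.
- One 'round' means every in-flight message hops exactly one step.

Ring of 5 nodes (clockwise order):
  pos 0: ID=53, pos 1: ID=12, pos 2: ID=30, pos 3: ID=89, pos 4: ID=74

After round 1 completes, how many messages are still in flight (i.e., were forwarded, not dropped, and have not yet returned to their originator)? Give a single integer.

Answer: 3

Derivation:
Round 1: pos1(id12) recv 53: fwd; pos2(id30) recv 12: drop; pos3(id89) recv 30: drop; pos4(id74) recv 89: fwd; pos0(id53) recv 74: fwd
After round 1: 3 messages still in flight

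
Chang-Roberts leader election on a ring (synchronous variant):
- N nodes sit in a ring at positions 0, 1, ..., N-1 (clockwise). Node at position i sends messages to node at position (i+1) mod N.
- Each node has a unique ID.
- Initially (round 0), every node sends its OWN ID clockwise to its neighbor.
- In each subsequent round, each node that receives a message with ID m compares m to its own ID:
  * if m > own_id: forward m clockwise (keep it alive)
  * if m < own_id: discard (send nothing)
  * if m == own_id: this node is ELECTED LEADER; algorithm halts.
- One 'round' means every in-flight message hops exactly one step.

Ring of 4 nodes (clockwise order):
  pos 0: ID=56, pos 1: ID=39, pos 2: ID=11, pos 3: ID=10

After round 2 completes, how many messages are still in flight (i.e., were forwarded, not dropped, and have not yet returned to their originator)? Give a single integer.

Round 1: pos1(id39) recv 56: fwd; pos2(id11) recv 39: fwd; pos3(id10) recv 11: fwd; pos0(id56) recv 10: drop
Round 2: pos2(id11) recv 56: fwd; pos3(id10) recv 39: fwd; pos0(id56) recv 11: drop
After round 2: 2 messages still in flight

Answer: 2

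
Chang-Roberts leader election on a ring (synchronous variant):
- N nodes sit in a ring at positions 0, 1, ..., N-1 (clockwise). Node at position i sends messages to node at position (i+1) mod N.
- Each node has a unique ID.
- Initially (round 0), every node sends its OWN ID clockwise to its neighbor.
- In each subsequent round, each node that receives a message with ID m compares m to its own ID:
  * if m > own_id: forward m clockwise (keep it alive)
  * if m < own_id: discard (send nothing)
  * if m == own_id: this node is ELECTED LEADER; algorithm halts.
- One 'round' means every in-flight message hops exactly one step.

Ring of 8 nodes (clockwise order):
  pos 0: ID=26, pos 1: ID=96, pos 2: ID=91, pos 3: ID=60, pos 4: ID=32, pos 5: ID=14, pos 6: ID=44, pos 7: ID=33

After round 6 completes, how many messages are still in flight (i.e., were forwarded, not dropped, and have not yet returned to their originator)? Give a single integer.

Round 1: pos1(id96) recv 26: drop; pos2(id91) recv 96: fwd; pos3(id60) recv 91: fwd; pos4(id32) recv 60: fwd; pos5(id14) recv 32: fwd; pos6(id44) recv 14: drop; pos7(id33) recv 44: fwd; pos0(id26) recv 33: fwd
Round 2: pos3(id60) recv 96: fwd; pos4(id32) recv 91: fwd; pos5(id14) recv 60: fwd; pos6(id44) recv 32: drop; pos0(id26) recv 44: fwd; pos1(id96) recv 33: drop
Round 3: pos4(id32) recv 96: fwd; pos5(id14) recv 91: fwd; pos6(id44) recv 60: fwd; pos1(id96) recv 44: drop
Round 4: pos5(id14) recv 96: fwd; pos6(id44) recv 91: fwd; pos7(id33) recv 60: fwd
Round 5: pos6(id44) recv 96: fwd; pos7(id33) recv 91: fwd; pos0(id26) recv 60: fwd
Round 6: pos7(id33) recv 96: fwd; pos0(id26) recv 91: fwd; pos1(id96) recv 60: drop
After round 6: 2 messages still in flight

Answer: 2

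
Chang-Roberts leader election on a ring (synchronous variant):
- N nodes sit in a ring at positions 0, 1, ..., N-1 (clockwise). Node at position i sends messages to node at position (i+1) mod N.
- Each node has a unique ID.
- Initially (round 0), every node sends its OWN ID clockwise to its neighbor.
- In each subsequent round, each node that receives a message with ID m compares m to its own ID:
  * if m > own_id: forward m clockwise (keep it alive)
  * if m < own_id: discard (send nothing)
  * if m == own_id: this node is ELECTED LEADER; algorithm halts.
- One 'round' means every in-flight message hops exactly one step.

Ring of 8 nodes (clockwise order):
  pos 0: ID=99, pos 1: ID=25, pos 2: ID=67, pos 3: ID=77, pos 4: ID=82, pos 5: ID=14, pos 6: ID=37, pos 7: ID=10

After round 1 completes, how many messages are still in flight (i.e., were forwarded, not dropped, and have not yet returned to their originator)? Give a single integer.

Answer: 3

Derivation:
Round 1: pos1(id25) recv 99: fwd; pos2(id67) recv 25: drop; pos3(id77) recv 67: drop; pos4(id82) recv 77: drop; pos5(id14) recv 82: fwd; pos6(id37) recv 14: drop; pos7(id10) recv 37: fwd; pos0(id99) recv 10: drop
After round 1: 3 messages still in flight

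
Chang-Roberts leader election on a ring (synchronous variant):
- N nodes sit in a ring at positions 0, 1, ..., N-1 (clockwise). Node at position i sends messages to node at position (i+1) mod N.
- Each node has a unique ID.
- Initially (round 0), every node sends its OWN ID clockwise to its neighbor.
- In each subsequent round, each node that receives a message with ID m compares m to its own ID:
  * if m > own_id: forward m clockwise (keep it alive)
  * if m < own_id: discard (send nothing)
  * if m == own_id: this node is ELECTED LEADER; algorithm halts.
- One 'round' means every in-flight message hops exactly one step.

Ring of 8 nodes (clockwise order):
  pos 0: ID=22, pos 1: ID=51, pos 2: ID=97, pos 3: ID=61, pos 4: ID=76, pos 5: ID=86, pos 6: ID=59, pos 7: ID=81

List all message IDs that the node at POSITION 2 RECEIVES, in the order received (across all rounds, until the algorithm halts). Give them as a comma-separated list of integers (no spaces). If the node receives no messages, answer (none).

Round 1: pos1(id51) recv 22: drop; pos2(id97) recv 51: drop; pos3(id61) recv 97: fwd; pos4(id76) recv 61: drop; pos5(id86) recv 76: drop; pos6(id59) recv 86: fwd; pos7(id81) recv 59: drop; pos0(id22) recv 81: fwd
Round 2: pos4(id76) recv 97: fwd; pos7(id81) recv 86: fwd; pos1(id51) recv 81: fwd
Round 3: pos5(id86) recv 97: fwd; pos0(id22) recv 86: fwd; pos2(id97) recv 81: drop
Round 4: pos6(id59) recv 97: fwd; pos1(id51) recv 86: fwd
Round 5: pos7(id81) recv 97: fwd; pos2(id97) recv 86: drop
Round 6: pos0(id22) recv 97: fwd
Round 7: pos1(id51) recv 97: fwd
Round 8: pos2(id97) recv 97: ELECTED

Answer: 51,81,86,97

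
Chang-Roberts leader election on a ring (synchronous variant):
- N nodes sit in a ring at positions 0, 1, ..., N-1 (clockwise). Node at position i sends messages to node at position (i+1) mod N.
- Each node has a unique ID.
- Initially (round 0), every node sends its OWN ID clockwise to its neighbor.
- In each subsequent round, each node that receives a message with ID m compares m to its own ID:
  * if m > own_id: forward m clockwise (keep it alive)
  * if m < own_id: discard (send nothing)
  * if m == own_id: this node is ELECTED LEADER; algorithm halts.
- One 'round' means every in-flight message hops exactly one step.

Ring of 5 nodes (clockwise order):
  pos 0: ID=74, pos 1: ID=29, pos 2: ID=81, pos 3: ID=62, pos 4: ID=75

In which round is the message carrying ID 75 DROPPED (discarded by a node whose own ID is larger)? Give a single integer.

Answer: 3

Derivation:
Round 1: pos1(id29) recv 74: fwd; pos2(id81) recv 29: drop; pos3(id62) recv 81: fwd; pos4(id75) recv 62: drop; pos0(id74) recv 75: fwd
Round 2: pos2(id81) recv 74: drop; pos4(id75) recv 81: fwd; pos1(id29) recv 75: fwd
Round 3: pos0(id74) recv 81: fwd; pos2(id81) recv 75: drop
Round 4: pos1(id29) recv 81: fwd
Round 5: pos2(id81) recv 81: ELECTED
Message ID 75 originates at pos 4; dropped at pos 2 in round 3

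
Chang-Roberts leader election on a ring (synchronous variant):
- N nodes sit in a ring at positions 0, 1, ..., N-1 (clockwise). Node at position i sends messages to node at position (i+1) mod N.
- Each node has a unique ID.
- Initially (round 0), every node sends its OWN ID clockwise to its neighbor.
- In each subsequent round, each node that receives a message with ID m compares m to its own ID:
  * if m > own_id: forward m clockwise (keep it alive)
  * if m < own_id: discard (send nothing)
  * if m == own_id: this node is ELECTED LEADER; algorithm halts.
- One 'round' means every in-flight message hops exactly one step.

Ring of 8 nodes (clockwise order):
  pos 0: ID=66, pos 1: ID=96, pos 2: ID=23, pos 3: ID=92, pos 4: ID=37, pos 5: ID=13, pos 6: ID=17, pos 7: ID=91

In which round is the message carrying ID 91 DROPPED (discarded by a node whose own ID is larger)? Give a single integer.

Round 1: pos1(id96) recv 66: drop; pos2(id23) recv 96: fwd; pos3(id92) recv 23: drop; pos4(id37) recv 92: fwd; pos5(id13) recv 37: fwd; pos6(id17) recv 13: drop; pos7(id91) recv 17: drop; pos0(id66) recv 91: fwd
Round 2: pos3(id92) recv 96: fwd; pos5(id13) recv 92: fwd; pos6(id17) recv 37: fwd; pos1(id96) recv 91: drop
Round 3: pos4(id37) recv 96: fwd; pos6(id17) recv 92: fwd; pos7(id91) recv 37: drop
Round 4: pos5(id13) recv 96: fwd; pos7(id91) recv 92: fwd
Round 5: pos6(id17) recv 96: fwd; pos0(id66) recv 92: fwd
Round 6: pos7(id91) recv 96: fwd; pos1(id96) recv 92: drop
Round 7: pos0(id66) recv 96: fwd
Round 8: pos1(id96) recv 96: ELECTED
Message ID 91 originates at pos 7; dropped at pos 1 in round 2

Answer: 2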